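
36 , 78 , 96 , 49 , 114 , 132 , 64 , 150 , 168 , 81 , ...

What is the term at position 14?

222

Reading positions in blocks of 3 reveals the pattern ABB — 2 tracks woven together.
Track A = 36, 49, 64, 81: consecutive squares n² from n = 6.
Track B = 78, 96, 114, 132, 150, 168: linear: a_n = 60 + 18·n.
The 14th slot belongs to track B; its 9th term is 222.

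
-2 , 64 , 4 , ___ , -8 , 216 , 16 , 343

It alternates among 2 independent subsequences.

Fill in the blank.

125

Positions 1, 3, 5, … form one subsequence and positions 2, 4, 6, … form another.
Stream A = -2, 4, -8, 16: geometric, ×-2 each step.
Stream B = 64, ?, 216, 343: consecutive cubes n³ from n = 4.
Stream B's pattern makes the blank 125.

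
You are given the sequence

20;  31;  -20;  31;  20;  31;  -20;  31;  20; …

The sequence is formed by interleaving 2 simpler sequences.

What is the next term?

Odd-indexed and even-indexed terms follow separate rules.
Track A: 20, -20, 20, -20, 20 (oscillating between 20 and -20).
Track B: 31, 31, 31, 31 (constant 31).
Position 10 falls in track B as its term 5, giving 31.

31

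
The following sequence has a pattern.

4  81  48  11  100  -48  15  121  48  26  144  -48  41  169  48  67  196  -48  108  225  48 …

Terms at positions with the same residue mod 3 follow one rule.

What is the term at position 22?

Split by position mod 3 into 3 tracks.
Track A: 4, 11, 15, 26, 41, 67, 108 (Fibonacci-style (each term is the sum of the two before it)).
Track B: 81, 100, 121, 144, 169, 196, 225 (perfect squares starting at 9²).
Track C: 48, -48, 48, -48, 48, -48, 48 (oscillating between 48 and -48).
Position 22 → track A, term 8 = 175.

175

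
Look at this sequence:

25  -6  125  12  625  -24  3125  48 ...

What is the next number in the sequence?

Split by position mod 2 into 2 tracks.
Stream A: 25, 125, 625, 3125 (powers 5^2, 5^3, 5^4, …).
Stream B: -6, 12, -24, 48 (a geometric progression (common ratio -2)).
The 9th slot belongs to stream A; its 5th term is 15625.

15625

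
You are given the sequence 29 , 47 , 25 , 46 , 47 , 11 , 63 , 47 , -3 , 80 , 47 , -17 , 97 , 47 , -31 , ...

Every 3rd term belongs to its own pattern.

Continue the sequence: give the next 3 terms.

114, 47, -45

Split by position mod 3: positions 1, 4, 7, … form one track, and each other residue class forms its own.
Stream A: 29, 46, 63, 80, 97 (adding 17 each time).
Stream B: 47, 47, 47, 47, 47 (the constant sequence 47).
Stream C: 25, 11, -3, -17, -31 (linear: a_n = 39 − 14·n).
Term 16 comes from stream A (its 6th entry): 114.
Term 17 comes from stream B (its 6th entry): 47.
Position 18 falls in stream C as its term 6, giving -45.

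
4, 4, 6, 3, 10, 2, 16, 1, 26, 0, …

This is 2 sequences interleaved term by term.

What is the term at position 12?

Taking every 2nd term gives 2 separate tracks.
Track A: 4, 6, 10, 16, 26. Each term equals the sum of the previous two.
Track B: 4, 3, 2, 1, 0. Arithmetic, step −1.
Position 12 falls in track B as its term 6, giving -1.

-1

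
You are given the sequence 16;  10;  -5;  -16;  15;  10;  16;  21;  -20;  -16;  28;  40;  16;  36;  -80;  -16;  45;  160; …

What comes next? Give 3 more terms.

16, 55, -320

Read the sequence 3 terms at a time; column i is its own pattern.
Track A: 16, -16, 16, -16, 16, -16. Alternating ±16.
Track B: 10, 15, 21, 28, 36, 45. Triangular numbers n(n+1)/2 for n = 4, 5, ….
Track C: -5, 10, -20, 40, -80, 160. Multiplying by -2 each time.
Term 19 comes from track A (its 7th entry): 16.
The 20th slot belongs to track B; its 7th term is 55.
The 21st slot belongs to track C; its 7th term is -320.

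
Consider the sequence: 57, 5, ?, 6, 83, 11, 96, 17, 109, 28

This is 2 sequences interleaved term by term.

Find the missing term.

The terms cycle through 2 interleaved subsequences.
Stream A is 57, ?, 83, 96, 109, which is adding 13 each time.
Stream B is 5, 6, 11, 17, 28, which is a Fibonacci-like recurrence a_n = a_{n-1} + a_{n-2}.
The gap is stream A's term 2; the rule gives 70.

70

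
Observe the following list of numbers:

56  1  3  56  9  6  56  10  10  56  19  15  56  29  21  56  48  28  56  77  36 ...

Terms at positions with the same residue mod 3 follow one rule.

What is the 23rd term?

125

The terms cycle through 3 interleaved subsequences.
Track A: 56, 56, 56, 56, 56, 56, 56 (the constant sequence 56).
Track B: 1, 9, 10, 19, 29, 48, 77 (Fibonacci-style (each term is the sum of the two before it)).
Track C: 3, 6, 10, 15, 21, 28, 36 (the triangular numbers T_2, T_3, …).
Term 23 comes from track B (its 8th entry): 125.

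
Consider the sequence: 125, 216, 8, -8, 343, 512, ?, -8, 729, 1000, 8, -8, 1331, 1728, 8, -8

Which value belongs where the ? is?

8

Reading positions in blocks of 4 reveals the pattern AABB — 2 tracks woven together.
Subsequence A: 125, 216, 343, 512, 729, 1000, 1331, 1728 — perfect cubes starting at 5³.
Subsequence B: 8, -8, ?, -8, 8, -8, 8, -8 — alternating ±8.
Filling subsequence B at index 3 by its rule yields 8.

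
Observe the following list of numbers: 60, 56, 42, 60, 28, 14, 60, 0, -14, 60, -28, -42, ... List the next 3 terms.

Positions follow the repeating pattern ABB; grouping by letter gives 2 tracks.
Track A = 60, 60, 60, 60: constant 60.
Track B = 56, 42, 28, 14, 0, -14, -28, -42: arithmetic with common difference −14.
Term 13 comes from track A (its 5th entry): 60.
Position 14 → track B, term 9 = -56.
Position 15 → track B, term 10 = -70.

60, -56, -70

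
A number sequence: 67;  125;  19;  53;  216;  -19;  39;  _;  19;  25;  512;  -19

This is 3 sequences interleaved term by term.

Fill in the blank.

Split by position mod 3: positions 1, 4, 7, … form one track, and each other residue class forms its own.
Track A = 67, 53, 39, 25: linear: a_n = 81 − 14·n.
Track B = 125, 216, ?, 512: the cubes 5³, 6³, 7³, ….
Track C = 19, -19, 19, -19: alternating ±19.
Filling track B at index 3 by its rule yields 343.

343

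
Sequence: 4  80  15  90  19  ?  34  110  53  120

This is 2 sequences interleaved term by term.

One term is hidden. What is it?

Taking every 2nd term gives 2 separate tracks.
Track A: 4, 15, 19, 34, 53 (a Fibonacci-like recurrence a_n = a_{n-1} + a_{n-2}).
Track B: 80, 90, ?, 110, 120 (arithmetic with common difference +10).
Track B's pattern makes the blank 100.

100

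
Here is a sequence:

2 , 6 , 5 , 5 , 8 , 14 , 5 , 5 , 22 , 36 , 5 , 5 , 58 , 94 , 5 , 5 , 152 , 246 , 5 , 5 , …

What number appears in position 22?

Positions follow the repeating pattern AABB; grouping by letter gives 2 tracks.
Track A is 2, 6, 8, 14, 22, 36, 58, 94, 152, 246, which is Fibonacci-style (each term is the sum of the two before it).
Track B is 5, 5, 5, 5, 5, 5, 5, 5, 5, 5, which is the constant sequence 5.
Position 22 falls in track A as its term 12, giving 644.

644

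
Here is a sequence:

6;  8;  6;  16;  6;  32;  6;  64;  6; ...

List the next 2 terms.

128, 6

Split by position mod 2 into 2 tracks.
Track A: 6, 6, 6, 6, 6 (the constant sequence 6).
Track B: 8, 16, 32, 64 (geometric with ratio 2).
Term 10 comes from track B (its 5th entry): 128.
Position 11 → track A, term 6 = 6.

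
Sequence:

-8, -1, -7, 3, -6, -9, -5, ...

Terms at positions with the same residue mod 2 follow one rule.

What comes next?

Split by position mod 2 into 2 tracks.
Subsequence A: -8, -7, -6, -5 (arithmetic with common difference +1).
Subsequence B: -1, 3, -9 (geometric, ×-3 each step).
Position 8 falls in subsequence B as its term 4, giving 27.

27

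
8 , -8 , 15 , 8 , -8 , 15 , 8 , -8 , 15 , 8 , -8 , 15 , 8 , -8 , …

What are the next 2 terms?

15, 8

The slot pattern repeats as AAB (period 3), so there are 2 interleaved tracks.
Stream A: 8, -8, 8, -8, 8, -8, 8, -8, 8, -8 (the oscillation 8·(−1)^(n+1)).
Stream B: 15, 15, 15, 15 (the constant sequence 15).
The 15th slot belongs to stream B; its 5th term is 15.
Position 16 → stream A, term 11 = 8.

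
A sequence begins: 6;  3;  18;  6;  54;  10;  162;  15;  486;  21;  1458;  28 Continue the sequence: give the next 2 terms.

Odd-indexed and even-indexed terms follow separate rules.
Stream A is 6, 18, 54, 162, 486, 1458, which is multiplying by 3 each time.
Stream B is 3, 6, 10, 15, 21, 28, which is the triangular numbers T_2, T_3, ….
Position 13 falls in stream A as its term 7, giving 4374.
Term 14 comes from stream B (its 7th entry): 36.

4374, 36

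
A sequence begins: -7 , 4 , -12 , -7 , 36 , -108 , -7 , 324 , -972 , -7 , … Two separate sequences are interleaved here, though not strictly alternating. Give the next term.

Reading positions in blocks of 3 reveals the pattern ABB — 2 tracks woven together.
Track A: -7, -7, -7, -7 — the constant sequence -7.
Track B: 4, -12, 36, -108, 324, -972 — a geometric progression (common ratio -3).
Term 11 comes from track B (its 7th entry): 2916.

2916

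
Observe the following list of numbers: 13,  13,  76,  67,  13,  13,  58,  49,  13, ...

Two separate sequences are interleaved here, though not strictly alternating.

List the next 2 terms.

13, 40

The slot pattern repeats as AABB (period 4), so there are 2 interleaved tracks.
Stream A = 13, 13, 13, 13, 13: always 13.
Stream B = 76, 67, 58, 49: arithmetic, step −9.
Position 10 → stream A, term 6 = 13.
Term 11 comes from stream B (its 5th entry): 40.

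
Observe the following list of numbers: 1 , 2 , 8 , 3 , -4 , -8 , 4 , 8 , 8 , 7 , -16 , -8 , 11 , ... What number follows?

32

The terms cycle through 3 interleaved subsequences.
Track A: 1, 3, 4, 7, 11 (a Fibonacci-like recurrence a_n = a_{n-1} + a_{n-2}).
Track B: 2, -4, 8, -16 (geometric, ×-2 each step).
Track C: 8, -8, 8, -8 (oscillating between 8 and -8).
Position 14 falls in track B as its term 5, giving 32.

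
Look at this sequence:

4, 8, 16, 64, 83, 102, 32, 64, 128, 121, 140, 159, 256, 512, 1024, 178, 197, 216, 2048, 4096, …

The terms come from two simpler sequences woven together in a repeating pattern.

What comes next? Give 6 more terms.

8192, 235, 254, 273, 16384, 32768

The slot pattern repeats as AAABBB (period 6), so there are 2 interleaved tracks.
Track A = 4, 8, 16, 32, 64, 128, 256, 512, 1024, 2048, 4096: successive powers of 2.
Track B = 64, 83, 102, 121, 140, 159, 178, 197, 216: linear: a_n = 45 + 19·n.
Position 21 falls in track A as its term 12, giving 8192.
Position 22 → track B, term 10 = 235.
Position 23 → track B, term 11 = 254.
Term 24 comes from track B (its 12th entry): 273.
Term 25 comes from track A (its 13th entry): 16384.
Position 26 → track A, term 14 = 32768.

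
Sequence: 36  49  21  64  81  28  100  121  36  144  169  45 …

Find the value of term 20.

Positions follow the repeating pattern AAB; grouping by letter gives 2 tracks.
Track A: 36, 49, 64, 81, 100, 121, 144, 169. Consecutive squares n² from n = 6.
Track B: 21, 28, 36, 45. The triangular numbers T_6, T_7, ….
The 20th slot belongs to track A; its 14th term is 361.

361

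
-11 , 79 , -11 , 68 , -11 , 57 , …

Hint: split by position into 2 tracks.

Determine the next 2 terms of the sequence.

The terms cycle through 2 interleaved subsequences.
Track A = -11, -11, -11: constant -11.
Track B = 79, 68, 57: subtracting 11 each time.
The 7th slot belongs to track A; its 4th term is -11.
Position 8 falls in track B as its term 4, giving 46.

-11, 46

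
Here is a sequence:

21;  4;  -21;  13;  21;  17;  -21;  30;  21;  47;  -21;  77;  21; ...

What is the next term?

124

The terms cycle through 2 interleaved subsequences.
Track A is 21, -21, 21, -21, 21, -21, 21, which is oscillating between 21 and -21.
Track B is 4, 13, 17, 30, 47, 77, which is each term equals the sum of the previous two.
Term 14 comes from track B (its 7th entry): 124.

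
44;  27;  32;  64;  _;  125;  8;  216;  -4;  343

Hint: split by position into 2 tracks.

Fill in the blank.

20

The terms cycle through 2 interleaved subsequences.
Stream A: 44, 32, ?, 8, -4. Subtracting 12 each time.
Stream B: 27, 64, 125, 216, 343. Consecutive cubes n³ from n = 3.
So the missing entry in stream A is 20.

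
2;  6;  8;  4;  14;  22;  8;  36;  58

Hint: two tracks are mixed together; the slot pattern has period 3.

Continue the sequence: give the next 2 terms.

The slot pattern repeats as ABB (period 3), so there are 2 interleaved tracks.
Stream A: 2, 4, 8. Successive powers of 2.
Stream B: 6, 8, 14, 22, 36, 58. Fibonacci-style (each term is the sum of the two before it).
The 10th slot belongs to stream A; its 4th term is 16.
Position 11 falls in stream B as its term 7, giving 94.

16, 94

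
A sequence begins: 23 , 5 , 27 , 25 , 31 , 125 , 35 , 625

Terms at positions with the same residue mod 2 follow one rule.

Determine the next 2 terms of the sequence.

39, 3125

Odd-indexed and even-indexed terms follow separate rules.
Track A: 23, 27, 31, 35 — linear: a_n = 19 + 4·n.
Track B: 5, 25, 125, 625 — powers 5^1, 5^2, 5^3, ….
Term 9 comes from track A (its 5th entry): 39.
Term 10 comes from track B (its 5th entry): 3125.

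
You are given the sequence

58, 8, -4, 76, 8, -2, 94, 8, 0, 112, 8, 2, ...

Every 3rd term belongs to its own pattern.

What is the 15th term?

Split by position mod 3: positions 1, 4, 7, … form one track, and each other residue class forms its own.
Subsequence A: 58, 76, 94, 112. Adding 18 each time.
Subsequence B: 8, 8, 8, 8. Constant 8.
Subsequence C: -4, -2, 0, 2. Adding 2 each time.
Position 15 falls in subsequence C as its term 5, giving 4.

4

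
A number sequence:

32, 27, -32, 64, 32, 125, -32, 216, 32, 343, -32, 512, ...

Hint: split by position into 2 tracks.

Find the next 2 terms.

32, 729

Taking every 2nd term gives 2 separate tracks.
Track A: 32, -32, 32, -32, 32, -32. Alternating ±32.
Track B: 27, 64, 125, 216, 343, 512. Consecutive cubes n³ from n = 3.
Position 13 falls in track A as its term 7, giving 32.
Term 14 comes from track B (its 7th entry): 729.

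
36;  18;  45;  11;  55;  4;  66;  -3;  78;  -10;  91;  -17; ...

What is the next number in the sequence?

105

Split by position mod 2 into 2 tracks.
Track A: 36, 45, 55, 66, 78, 91. Triangular numbers n(n+1)/2 for n = 8, 9, ….
Track B: 18, 11, 4, -3, -10, -17. Subtracting 7 each time.
Position 13 → track A, term 7 = 105.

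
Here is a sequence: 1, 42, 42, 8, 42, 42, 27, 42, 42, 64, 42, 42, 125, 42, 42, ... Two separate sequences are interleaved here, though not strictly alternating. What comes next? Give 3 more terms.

Reading positions in blocks of 3 reveals the pattern ABB — 2 tracks woven together.
Track A: 1, 8, 27, 64, 125 — perfect cubes starting at 1³.
Track B: 42, 42, 42, 42, 42, 42, 42, 42, 42, 42 — the constant sequence 42.
The 16th slot belongs to track A; its 6th term is 216.
Term 17 comes from track B (its 11th entry): 42.
Position 18 falls in track B as its term 12, giving 42.

216, 42, 42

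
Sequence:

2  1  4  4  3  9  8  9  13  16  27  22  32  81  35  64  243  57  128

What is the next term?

Split by position mod 3 into 3 tracks.
Track A: 2, 4, 8, 16, 32, 64, 128 (a geometric progression (common ratio 2)).
Track B: 1, 3, 9, 27, 81, 243 (successive powers of 3).
Track C: 4, 9, 13, 22, 35, 57 (each term equals the sum of the previous two).
The 20th slot belongs to track B; its 7th term is 729.

729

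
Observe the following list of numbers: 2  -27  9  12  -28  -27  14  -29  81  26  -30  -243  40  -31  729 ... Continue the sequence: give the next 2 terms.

66, -32

Read the sequence 3 terms at a time; column i is its own pattern.
Subsequence A: 2, 12, 14, 26, 40. Fibonacci-style (each term is the sum of the two before it).
Subsequence B: -27, -28, -29, -30, -31. Arithmetic, step −1.
Subsequence C: 9, -27, 81, -243, 729. Geometric with ratio -3.
Position 16 → subsequence A, term 6 = 66.
Term 17 comes from subsequence B (its 6th entry): -32.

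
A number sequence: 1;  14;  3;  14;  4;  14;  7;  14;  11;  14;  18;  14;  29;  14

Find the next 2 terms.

Split by position mod 2 into 2 tracks.
Subsequence A: 1, 3, 4, 7, 11, 18, 29. Each term equals the sum of the previous two.
Subsequence B: 14, 14, 14, 14, 14, 14, 14. Constant 14.
Term 15 comes from subsequence A (its 8th entry): 47.
Term 16 comes from subsequence B (its 8th entry): 14.

47, 14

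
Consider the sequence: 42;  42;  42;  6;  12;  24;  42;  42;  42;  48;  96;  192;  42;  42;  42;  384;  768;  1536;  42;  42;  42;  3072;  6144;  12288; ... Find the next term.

Positions follow the repeating pattern AAABBB; grouping by letter gives 2 tracks.
Track A: 42, 42, 42, 42, 42, 42, 42, 42, 42, 42, 42, 42 — the constant sequence 42.
Track B: 6, 12, 24, 48, 96, 192, 384, 768, 1536, 3072, 6144, 12288 — multiplying by 2 each time.
Term 25 comes from track A (its 13th entry): 42.

42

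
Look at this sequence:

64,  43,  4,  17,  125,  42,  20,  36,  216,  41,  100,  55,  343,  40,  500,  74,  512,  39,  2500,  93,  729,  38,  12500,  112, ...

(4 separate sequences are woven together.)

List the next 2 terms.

Taking every 4th term gives 4 separate tracks.
Subsequence A: 64, 125, 216, 343, 512, 729 (perfect cubes starting at 4³).
Subsequence B: 43, 42, 41, 40, 39, 38 (subtracting 1 each time).
Subsequence C: 4, 20, 100, 500, 2500, 12500 (geometric, ×5 each step).
Subsequence D: 17, 36, 55, 74, 93, 112 (linear: a_n = -2 + 19·n).
Position 25 → subsequence A, term 7 = 1000.
Term 26 comes from subsequence B (its 7th entry): 37.

1000, 37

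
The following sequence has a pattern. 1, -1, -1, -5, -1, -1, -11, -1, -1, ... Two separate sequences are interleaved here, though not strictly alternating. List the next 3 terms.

-17, -1, -1

Positions follow the repeating pattern ABB; grouping by letter gives 2 tracks.
Stream A: 1, -5, -11 — arithmetic with common difference −6.
Stream B: -1, -1, -1, -1, -1, -1 — constant -1.
Position 10 falls in stream A as its term 4, giving -17.
Position 11 → stream B, term 7 = -1.
Position 12 → stream B, term 8 = -1.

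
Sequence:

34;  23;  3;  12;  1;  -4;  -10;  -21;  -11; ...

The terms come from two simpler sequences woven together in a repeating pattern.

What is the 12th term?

-18

Positions follow the repeating pattern AAB; grouping by letter gives 2 tracks.
Track A: 34, 23, 12, 1, -10, -21 — subtracting 11 each time.
Track B: 3, -4, -11 — arithmetic with common difference −7.
The 12th slot belongs to track B; its 4th term is -18.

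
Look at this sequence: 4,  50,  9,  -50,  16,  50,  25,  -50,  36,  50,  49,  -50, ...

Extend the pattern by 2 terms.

Split by position mod 2 into 2 tracks.
Track A: 4, 9, 16, 25, 36, 49 — the squares 2², 3², 4², ….
Track B: 50, -50, 50, -50, 50, -50 — oscillating between 50 and -50.
Term 13 comes from track A (its 7th entry): 64.
Term 14 comes from track B (its 7th entry): 50.

64, 50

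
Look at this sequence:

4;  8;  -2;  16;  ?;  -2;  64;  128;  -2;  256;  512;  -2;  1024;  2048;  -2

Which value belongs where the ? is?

Reading positions in blocks of 3 reveals the pattern AAB — 2 tracks woven together.
Stream A: 4, 8, 16, ?, 64, 128, 256, 512, 1024, 2048. Powers 2^2, 2^3, 2^4, ….
Stream B: -2, -2, -2, -2, -2. Constant -2.
The gap is stream A's term 4; the rule gives 32.

32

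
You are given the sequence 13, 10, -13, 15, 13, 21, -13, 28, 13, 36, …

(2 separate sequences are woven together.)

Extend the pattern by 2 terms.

Positions 1, 3, 5, … form one subsequence and positions 2, 4, 6, … form another.
Track A: 13, -13, 13, -13, 13 (alternating ±13).
Track B: 10, 15, 21, 28, 36 (triangular numbers n(n+1)/2 for n = 4, 5, …).
Position 11 → track A, term 6 = -13.
Position 12 falls in track B as its term 6, giving 45.

-13, 45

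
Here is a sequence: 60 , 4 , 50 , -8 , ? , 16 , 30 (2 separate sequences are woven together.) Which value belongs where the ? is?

40

Odd-indexed and even-indexed terms follow separate rules.
Track A: 60, 50, ?, 30. Linear: a_n = 70 − 10·n.
Track B: 4, -8, 16. Geometric with ratio -2.
The gap is track A's term 3; the rule gives 40.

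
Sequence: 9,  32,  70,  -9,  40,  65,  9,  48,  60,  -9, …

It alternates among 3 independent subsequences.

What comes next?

Read the sequence 3 terms at a time; column i is its own pattern.
Stream A: 9, -9, 9, -9 — the oscillation 9·(−1)^(n+1).
Stream B: 32, 40, 48 — adding 8 each time.
Stream C: 70, 65, 60 — linear: a_n = 75 − 5·n.
Term 11 comes from stream B (its 4th entry): 56.

56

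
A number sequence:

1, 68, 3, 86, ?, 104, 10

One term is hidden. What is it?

6

Odd-indexed and even-indexed terms follow separate rules.
Track A: 1, 3, ?, 10 (triangular numbers starting at T_1).
Track B: 68, 86, 104 (arithmetic with common difference +18).
Filling track A at index 3 by its rule yields 6.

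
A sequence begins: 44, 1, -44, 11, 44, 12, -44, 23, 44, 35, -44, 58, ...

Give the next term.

44

Taking every 2nd term gives 2 separate tracks.
Track A: 44, -44, 44, -44, 44, -44. Oscillating between 44 and -44.
Track B: 1, 11, 12, 23, 35, 58. A Fibonacci-like recurrence a_n = a_{n-1} + a_{n-2}.
The 13th slot belongs to track A; its 7th term is 44.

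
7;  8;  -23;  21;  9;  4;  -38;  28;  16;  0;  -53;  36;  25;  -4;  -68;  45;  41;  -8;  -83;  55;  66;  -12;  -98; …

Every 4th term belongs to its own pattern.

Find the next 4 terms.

Split by position mod 4: positions 1, 5, 9, … form one track, and each other residue class forms its own.
Subsequence A is 7, 9, 16, 25, 41, 66, which is a Fibonacci-like recurrence a_n = a_{n-1} + a_{n-2}.
Subsequence B is 8, 4, 0, -4, -8, -12, which is subtracting 4 each time.
Subsequence C is -23, -38, -53, -68, -83, -98, which is arithmetic with common difference −15.
Subsequence D is 21, 28, 36, 45, 55, which is triangular numbers starting at T_6.
Position 24 falls in subsequence D as its term 6, giving 66.
Position 25 falls in subsequence A as its term 7, giving 107.
The 26th slot belongs to subsequence B; its 7th term is -16.
Term 27 comes from subsequence C (its 7th entry): -113.

66, 107, -16, -113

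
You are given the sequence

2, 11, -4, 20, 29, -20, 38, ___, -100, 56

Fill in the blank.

47

The slot pattern repeats as AAB (period 3), so there are 2 interleaved tracks.
Track A: 2, 11, 20, 29, 38, ?, 56. Arithmetic with common difference +9.
Track B: -4, -20, -100. A geometric progression (common ratio 5).
Track A's pattern makes the blank 47.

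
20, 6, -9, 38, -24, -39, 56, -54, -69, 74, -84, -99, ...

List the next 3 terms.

Reading positions in blocks of 3 reveals the pattern ABB — 2 tracks woven together.
Track A: 20, 38, 56, 74 — adding 18 each time.
Track B: 6, -9, -24, -39, -54, -69, -84, -99 — arithmetic with common difference −15.
Term 13 comes from track A (its 5th entry): 92.
The 14th slot belongs to track B; its 9th term is -114.
Term 15 comes from track B (its 10th entry): -129.

92, -114, -129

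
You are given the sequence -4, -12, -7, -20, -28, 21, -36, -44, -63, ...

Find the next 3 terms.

-52, -60, 189

Reading positions in blocks of 3 reveals the pattern AAB — 2 tracks woven together.
Stream A: -4, -12, -20, -28, -36, -44. Linear: a_n = 4 − 8·n.
Stream B: -7, 21, -63. A geometric progression (common ratio -3).
Term 10 comes from stream A (its 7th entry): -52.
Position 11 falls in stream A as its term 8, giving -60.
Term 12 comes from stream B (its 4th entry): 189.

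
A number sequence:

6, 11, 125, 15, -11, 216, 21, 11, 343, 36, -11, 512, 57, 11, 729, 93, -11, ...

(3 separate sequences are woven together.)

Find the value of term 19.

150

The terms cycle through 3 interleaved subsequences.
Stream A is 6, 15, 21, 36, 57, 93, which is Fibonacci-style (each term is the sum of the two before it).
Stream B is 11, -11, 11, -11, 11, -11, which is the oscillation 11·(−1)^(n+1).
Stream C is 125, 216, 343, 512, 729, which is perfect cubes starting at 5³.
The 19th slot belongs to stream A; its 7th term is 150.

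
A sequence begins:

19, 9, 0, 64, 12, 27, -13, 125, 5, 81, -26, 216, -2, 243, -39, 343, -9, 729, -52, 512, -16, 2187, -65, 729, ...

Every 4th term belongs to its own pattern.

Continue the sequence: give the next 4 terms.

Split by position mod 4 into 4 tracks.
Track A: 19, 12, 5, -2, -9, -16. Linear: a_n = 26 − 7·n.
Track B: 9, 27, 81, 243, 729, 2187. Successive powers of 3.
Track C: 0, -13, -26, -39, -52, -65. Subtracting 13 each time.
Track D: 64, 125, 216, 343, 512, 729. The cubes 4³, 5³, 6³, ….
Term 25 comes from track A (its 7th entry): -23.
Position 26 → track B, term 7 = 6561.
Term 27 comes from track C (its 7th entry): -78.
Term 28 comes from track D (its 7th entry): 1000.

-23, 6561, -78, 1000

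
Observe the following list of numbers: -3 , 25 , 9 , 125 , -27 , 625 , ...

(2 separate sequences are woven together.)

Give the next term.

81

Positions 1, 3, 5, … form one subsequence and positions 2, 4, 6, … form another.
Subsequence A: -3, 9, -27 (geometric with ratio -3).
Subsequence B: 25, 125, 625 (powers of 5).
Position 7 falls in subsequence A as its term 4, giving 81.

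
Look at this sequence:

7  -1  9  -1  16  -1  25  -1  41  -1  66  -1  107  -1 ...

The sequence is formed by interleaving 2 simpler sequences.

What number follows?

The terms cycle through 2 interleaved subsequences.
Stream A is 7, 9, 16, 25, 41, 66, 107, which is Fibonacci-style (each term is the sum of the two before it).
Stream B is -1, -1, -1, -1, -1, -1, -1, which is constant -1.
Term 15 comes from stream A (its 8th entry): 173.

173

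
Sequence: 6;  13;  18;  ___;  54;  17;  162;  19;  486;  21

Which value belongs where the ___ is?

15

Odd-indexed and even-indexed terms follow separate rules.
Track A is 6, 18, 54, 162, 486, which is geometric, ×3 each step.
Track B is 13, ?, 17, 19, 21, which is arithmetic, step +2.
So the missing entry in track B is 15.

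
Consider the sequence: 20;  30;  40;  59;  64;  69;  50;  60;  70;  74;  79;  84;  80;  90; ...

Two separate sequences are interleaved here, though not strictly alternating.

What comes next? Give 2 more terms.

Reading positions in blocks of 6 reveals the pattern AAABBB — 2 tracks woven together.
Track A = 20, 30, 40, 50, 60, 70, 80, 90: arithmetic, step +10.
Track B = 59, 64, 69, 74, 79, 84: linear: a_n = 54 + 5·n.
Term 15 comes from track A (its 9th entry): 100.
The 16th slot belongs to track B; its 7th term is 89.

100, 89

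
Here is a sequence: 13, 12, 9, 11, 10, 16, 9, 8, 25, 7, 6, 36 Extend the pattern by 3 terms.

5, 4, 49

The slot pattern repeats as AAB (period 3), so there are 2 interleaved tracks.
Track A = 13, 12, 11, 10, 9, 8, 7, 6: linear: a_n = 14 − n.
Track B = 9, 16, 25, 36: consecutive squares n² from n = 3.
Position 13 falls in track A as its term 9, giving 5.
The 14th slot belongs to track A; its 10th term is 4.
Position 15 → track B, term 5 = 49.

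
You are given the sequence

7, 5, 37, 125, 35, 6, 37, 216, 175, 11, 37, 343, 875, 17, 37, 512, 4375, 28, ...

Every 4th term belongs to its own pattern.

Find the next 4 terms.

Split by position mod 4 into 4 tracks.
Track A: 7, 35, 175, 875, 4375. Geometric, ×5 each step.
Track B: 5, 6, 11, 17, 28. Each term equals the sum of the previous two.
Track C: 37, 37, 37, 37. Always 37.
Track D: 125, 216, 343, 512. Perfect cubes starting at 5³.
Position 19 falls in track C as its term 5, giving 37.
The 20th slot belongs to track D; its 5th term is 729.
Term 21 comes from track A (its 6th entry): 21875.
The 22nd slot belongs to track B; its 6th term is 45.

37, 729, 21875, 45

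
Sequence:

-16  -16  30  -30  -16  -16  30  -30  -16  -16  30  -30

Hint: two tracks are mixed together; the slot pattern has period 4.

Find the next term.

The slot pattern repeats as AABB (period 4), so there are 2 interleaved tracks.
Track A: -16, -16, -16, -16, -16, -16 (always -16).
Track B: 30, -30, 30, -30, 30, -30 (the oscillation 30·(−1)^(n+1)).
Term 13 comes from track A (its 7th entry): -16.

-16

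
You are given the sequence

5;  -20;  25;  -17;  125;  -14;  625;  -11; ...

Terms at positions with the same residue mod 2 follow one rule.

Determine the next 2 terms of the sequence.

3125, -8

Split by position mod 2 into 2 tracks.
Subsequence A: 5, 25, 125, 625 — successive powers of 5.
Subsequence B: -20, -17, -14, -11 — linear: a_n = -23 + 3·n.
Position 9 → subsequence A, term 5 = 3125.
Position 10 → subsequence B, term 5 = -8.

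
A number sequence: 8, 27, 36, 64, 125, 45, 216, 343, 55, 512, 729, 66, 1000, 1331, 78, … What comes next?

Positions follow the repeating pattern AAB; grouping by letter gives 2 tracks.
Track A = 8, 27, 64, 125, 216, 343, 512, 729, 1000, 1331: the cubes 2³, 3³, 4³, ….
Track B = 36, 45, 55, 66, 78: triangular numbers n(n+1)/2 for n = 8, 9, ….
Position 16 falls in track A as its term 11, giving 1728.

1728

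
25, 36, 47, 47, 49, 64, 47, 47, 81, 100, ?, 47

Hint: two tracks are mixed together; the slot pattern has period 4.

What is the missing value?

The slot pattern repeats as AABB (period 4), so there are 2 interleaved tracks.
Track A: 25, 36, 49, 64, 81, 100. Perfect squares starting at 5².
Track B: 47, 47, 47, 47, ?, 47. The constant sequence 47.
The gap is track B's term 5; the rule gives 47.

47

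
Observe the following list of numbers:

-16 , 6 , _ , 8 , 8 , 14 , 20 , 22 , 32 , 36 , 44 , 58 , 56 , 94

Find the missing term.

-4

Odd-indexed and even-indexed terms follow separate rules.
Track A: -16, ?, 8, 20, 32, 44, 56 — arithmetic with common difference +12.
Track B: 6, 8, 14, 22, 36, 58, 94 — Fibonacci-style (each term is the sum of the two before it).
Filling track A at index 2 by its rule yields -4.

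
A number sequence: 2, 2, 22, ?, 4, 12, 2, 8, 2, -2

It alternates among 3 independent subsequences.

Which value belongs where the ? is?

-2

Split by position mod 3: positions 1, 4, 7, … form one track, and each other residue class forms its own.
Stream A: 2, ?, 2, -2 (oscillating between 2 and -2).
Stream B: 2, 4, 8 (geometric with ratio 2).
Stream C: 22, 12, 2 (arithmetic with common difference −10).
The gap is stream A's term 2; the rule gives -2.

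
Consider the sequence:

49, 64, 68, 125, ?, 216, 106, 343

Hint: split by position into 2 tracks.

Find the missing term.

Taking every 2nd term gives 2 separate tracks.
Subsequence A: 49, 68, ?, 106. Linear: a_n = 30 + 19·n.
Subsequence B: 64, 125, 216, 343. The cubes 4³, 5³, 6³, ….
The gap is subsequence A's term 3; the rule gives 87.

87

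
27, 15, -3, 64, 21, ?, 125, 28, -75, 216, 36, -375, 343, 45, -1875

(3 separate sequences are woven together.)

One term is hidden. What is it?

Split by position mod 3: positions 1, 4, 7, … form one track, and each other residue class forms its own.
Track A: 27, 64, 125, 216, 343. Perfect cubes starting at 3³.
Track B: 15, 21, 28, 36, 45. Triangular numbers n(n+1)/2 for n = 5, 6, ….
Track C: -3, ?, -75, -375, -1875. Multiplying by 5 each time.
So the missing entry in track C is -15.

-15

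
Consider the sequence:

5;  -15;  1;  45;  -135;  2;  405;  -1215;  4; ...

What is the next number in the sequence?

Positions follow the repeating pattern AAB; grouping by letter gives 2 tracks.
Track A: 5, -15, 45, -135, 405, -1215. A geometric progression (common ratio -3).
Track B: 1, 2, 4. Powers of 2.
The 10th slot belongs to track A; its 7th term is 3645.

3645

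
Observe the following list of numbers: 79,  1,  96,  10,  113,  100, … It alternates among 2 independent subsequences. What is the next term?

130

Split by position mod 2 into 2 tracks.
Track A: 79, 96, 113. Adding 17 each time.
Track B: 1, 10, 100. Successive powers of 10.
Term 7 comes from track A (its 4th entry): 130.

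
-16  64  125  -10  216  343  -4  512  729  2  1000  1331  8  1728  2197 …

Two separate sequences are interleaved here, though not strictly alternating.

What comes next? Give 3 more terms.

14, 2744, 3375

The slot pattern repeats as ABB (period 3), so there are 2 interleaved tracks.
Track A is -16, -10, -4, 2, 8, which is linear: a_n = -22 + 6·n.
Track B is 64, 125, 216, 343, 512, 729, 1000, 1331, 1728, 2197, which is consecutive cubes n³ from n = 4.
Position 16 falls in track A as its term 6, giving 14.
Position 17 → track B, term 11 = 2744.
Position 18 → track B, term 12 = 3375.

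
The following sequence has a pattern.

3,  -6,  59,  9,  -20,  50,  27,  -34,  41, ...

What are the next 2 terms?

Split by position mod 3 into 3 tracks.
Track A: 3, 9, 27 — powers 3^1, 3^2, 3^3, ….
Track B: -6, -20, -34 — linear: a_n = 8 − 14·n.
Track C: 59, 50, 41 — arithmetic, step −9.
Term 10 comes from track A (its 4th entry): 81.
Term 11 comes from track B (its 4th entry): -48.

81, -48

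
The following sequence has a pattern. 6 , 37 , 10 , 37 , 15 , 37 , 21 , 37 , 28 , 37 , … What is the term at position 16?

Taking every 2nd term gives 2 separate tracks.
Track A: 6, 10, 15, 21, 28. Triangular numbers starting at T_3.
Track B: 37, 37, 37, 37, 37. The constant sequence 37.
Position 16 falls in track B as its term 8, giving 37.

37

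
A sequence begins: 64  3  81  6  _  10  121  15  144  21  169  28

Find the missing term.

The terms cycle through 2 interleaved subsequences.
Track A: 64, 81, ?, 121, 144, 169 (consecutive squares n² from n = 8).
Track B: 3, 6, 10, 15, 21, 28 (the triangular numbers T_2, T_3, …).
The gap is track A's term 3; the rule gives 100.

100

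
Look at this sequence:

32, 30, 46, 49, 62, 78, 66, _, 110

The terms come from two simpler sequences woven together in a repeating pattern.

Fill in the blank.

The slot pattern repeats as ABB (period 3), so there are 2 interleaved tracks.
Stream A: 32, 49, 66 (arithmetic, step +17).
Stream B: 30, 46, 62, 78, ?, 110 (adding 16 each time).
Filling stream B at index 5 by its rule yields 94.

94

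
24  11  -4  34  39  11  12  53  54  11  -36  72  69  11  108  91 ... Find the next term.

84

Split by position mod 4 into 4 tracks.
Track A: 24, 39, 54, 69 (arithmetic, step +15).
Track B: 11, 11, 11, 11 (always 11).
Track C: -4, 12, -36, 108 (multiplying by -3 each time).
Track D: 34, 53, 72, 91 (linear: a_n = 15 + 19·n).
Position 17 falls in track A as its term 5, giving 84.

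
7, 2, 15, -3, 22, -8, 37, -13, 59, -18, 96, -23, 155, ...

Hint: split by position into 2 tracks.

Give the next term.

Odd-indexed and even-indexed terms follow separate rules.
Subsequence A: 7, 15, 22, 37, 59, 96, 155 (each term equals the sum of the previous two).
Subsequence B: 2, -3, -8, -13, -18, -23 (subtracting 5 each time).
Position 14 → subsequence B, term 7 = -28.

-28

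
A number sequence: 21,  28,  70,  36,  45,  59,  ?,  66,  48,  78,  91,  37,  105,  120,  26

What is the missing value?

55

Reading positions in blocks of 3 reveals the pattern AAB — 2 tracks woven together.
Subsequence A: 21, 28, 36, 45, ?, 66, 78, 91, 105, 120. Triangular numbers starting at T_6.
Subsequence B: 70, 59, 48, 37, 26. Arithmetic with common difference −11.
Filling subsequence A at index 5 by its rule yields 55.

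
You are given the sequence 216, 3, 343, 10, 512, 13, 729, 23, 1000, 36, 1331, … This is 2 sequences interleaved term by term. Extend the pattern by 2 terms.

59, 1728

Positions 1, 3, 5, … form one subsequence and positions 2, 4, 6, … form another.
Track A: 216, 343, 512, 729, 1000, 1331 (the cubes 6³, 7³, 8³, …).
Track B: 3, 10, 13, 23, 36 (Fibonacci-style (each term is the sum of the two before it)).
Position 12 → track B, term 6 = 59.
Position 13 → track A, term 7 = 1728.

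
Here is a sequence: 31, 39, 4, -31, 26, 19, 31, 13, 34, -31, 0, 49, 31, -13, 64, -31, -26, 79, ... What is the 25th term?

Read the sequence 3 terms at a time; column i is its own pattern.
Subsequence A is 31, -31, 31, -31, 31, -31, which is the oscillation 31·(−1)^(n+1).
Subsequence B is 39, 26, 13, 0, -13, -26, which is subtracting 13 each time.
Subsequence C is 4, 19, 34, 49, 64, 79, which is linear: a_n = -11 + 15·n.
Position 25 falls in subsequence A as its term 9, giving 31.

31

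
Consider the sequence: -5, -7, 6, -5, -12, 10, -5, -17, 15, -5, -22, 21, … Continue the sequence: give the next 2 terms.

-5, -27

Split by position mod 3: positions 1, 4, 7, … form one track, and each other residue class forms its own.
Stream A: -5, -5, -5, -5 — the constant sequence -5.
Stream B: -7, -12, -17, -22 — arithmetic, step −5.
Stream C: 6, 10, 15, 21 — the triangular numbers T_3, T_4, ….
Position 13 → stream A, term 5 = -5.
The 14th slot belongs to stream B; its 5th term is -27.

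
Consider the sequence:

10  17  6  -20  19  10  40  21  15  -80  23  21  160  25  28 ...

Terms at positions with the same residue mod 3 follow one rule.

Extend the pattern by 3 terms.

The terms cycle through 3 interleaved subsequences.
Track A: 10, -20, 40, -80, 160 — multiplying by -2 each time.
Track B: 17, 19, 21, 23, 25 — arithmetic, step +2.
Track C: 6, 10, 15, 21, 28 — triangular numbers n(n+1)/2 for n = 3, 4, ….
Position 16 → track A, term 6 = -320.
The 17th slot belongs to track B; its 6th term is 27.
Position 18 falls in track C as its term 6, giving 36.

-320, 27, 36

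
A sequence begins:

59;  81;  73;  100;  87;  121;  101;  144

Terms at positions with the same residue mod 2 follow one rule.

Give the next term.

Split by position mod 2 into 2 tracks.
Track A: 59, 73, 87, 101. Arithmetic with common difference +14.
Track B: 81, 100, 121, 144. The squares 9², 10², 11², ….
Position 9 → track A, term 5 = 115.

115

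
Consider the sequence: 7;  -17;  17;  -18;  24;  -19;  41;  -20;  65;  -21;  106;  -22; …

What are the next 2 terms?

171, -23

The terms cycle through 2 interleaved subsequences.
Track A: 7, 17, 24, 41, 65, 106 — Fibonacci-style (each term is the sum of the two before it).
Track B: -17, -18, -19, -20, -21, -22 — arithmetic with common difference −1.
Term 13 comes from track A (its 7th entry): 171.
Position 14 falls in track B as its term 7, giving -23.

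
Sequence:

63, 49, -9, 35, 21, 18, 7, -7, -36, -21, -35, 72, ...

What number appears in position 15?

Positions follow the repeating pattern AAB; grouping by letter gives 2 tracks.
Track A: 63, 49, 35, 21, 7, -7, -21, -35 (subtracting 14 each time).
Track B: -9, 18, -36, 72 (multiplying by -2 each time).
Term 15 comes from track B (its 5th entry): -144.

-144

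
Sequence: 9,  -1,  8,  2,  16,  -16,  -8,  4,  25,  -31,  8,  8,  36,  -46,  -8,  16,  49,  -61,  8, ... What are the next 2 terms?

32, 64

The terms cycle through 4 interleaved subsequences.
Stream A: 9, 16, 25, 36, 49 — perfect squares starting at 3².
Stream B: -1, -16, -31, -46, -61 — subtracting 15 each time.
Stream C: 8, -8, 8, -8, 8 — the oscillation 8·(−1)^(n+1).
Stream D: 2, 4, 8, 16 — multiplying by 2 each time.
Position 20 falls in stream D as its term 5, giving 32.
Position 21 falls in stream A as its term 6, giving 64.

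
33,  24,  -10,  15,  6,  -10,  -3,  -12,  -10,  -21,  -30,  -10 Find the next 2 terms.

Positions follow the repeating pattern AAB; grouping by letter gives 2 tracks.
Track A = 33, 24, 15, 6, -3, -12, -21, -30: arithmetic with common difference −9.
Track B = -10, -10, -10, -10: always -10.
Position 13 → track A, term 9 = -39.
Position 14 → track A, term 10 = -48.

-39, -48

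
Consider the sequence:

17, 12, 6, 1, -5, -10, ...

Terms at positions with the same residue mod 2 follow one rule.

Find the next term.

Odd-indexed and even-indexed terms follow separate rules.
Track A is 17, 6, -5, which is linear: a_n = 28 − 11·n.
Track B is 12, 1, -10, which is arithmetic, step −11.
Position 7 falls in track A as its term 4, giving -16.

-16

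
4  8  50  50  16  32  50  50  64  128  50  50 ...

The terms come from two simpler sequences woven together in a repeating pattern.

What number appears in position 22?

8192

Reading positions in blocks of 4 reveals the pattern AABB — 2 tracks woven together.
Subsequence A is 4, 8, 16, 32, 64, 128, which is multiplying by 2 each time.
Subsequence B is 50, 50, 50, 50, 50, 50, which is the constant sequence 50.
Term 22 comes from subsequence A (its 12th entry): 8192.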